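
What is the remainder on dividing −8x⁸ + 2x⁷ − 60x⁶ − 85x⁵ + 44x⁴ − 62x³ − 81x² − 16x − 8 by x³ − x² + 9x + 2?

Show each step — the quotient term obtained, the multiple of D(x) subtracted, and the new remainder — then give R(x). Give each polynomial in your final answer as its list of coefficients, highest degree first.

Step 1: lead(−8x⁸ + 2x⁷ − 60x⁶ − 85x⁵ + 44x⁴ − 62x³ − 81x² − 16x − 8) ÷ lead(D) = −8x⁸ ÷ x³ = −8x⁵. Subtract (−8x⁵)·D = −8x⁸ + 8x⁷ − 72x⁶ − 16x⁵. Remainder: −6x⁷ + 12x⁶ − 69x⁵ + 44x⁴ − 62x³ − 81x² − 16x − 8.
Step 2: lead(−6x⁷ + 12x⁶ − 69x⁵ + 44x⁴ − 62x³ − 81x² − 16x − 8) ÷ lead(D) = −6x⁷ ÷ x³ = −6x⁴. Subtract (−6x⁴)·D = −6x⁷ + 6x⁶ − 54x⁵ − 12x⁴. Remainder: 6x⁶ − 15x⁵ + 56x⁴ − 62x³ − 81x² − 16x − 8.
Step 3: lead(6x⁶ − 15x⁵ + 56x⁴ − 62x³ − 81x² − 16x − 8) ÷ lead(D) = 6x⁶ ÷ x³ = 6x³. Subtract (6x³)·D = 6x⁶ − 6x⁵ + 54x⁴ + 12x³. Remainder: −9x⁵ + 2x⁴ − 74x³ − 81x² − 16x − 8.
Step 4: lead(−9x⁵ + 2x⁴ − 74x³ − 81x² − 16x − 8) ÷ lead(D) = −9x⁵ ÷ x³ = −9x². Subtract (−9x²)·D = −9x⁵ + 9x⁴ − 81x³ − 18x². Remainder: −7x⁴ + 7x³ − 63x² − 16x − 8.
Step 5: lead(−7x⁴ + 7x³ − 63x² − 16x − 8) ÷ lead(D) = −7x⁴ ÷ x³ = −7x. Subtract (−7x)·D = −7x⁴ + 7x³ − 63x² − 14x. Remainder: −2x − 8.

R = [-2, -8]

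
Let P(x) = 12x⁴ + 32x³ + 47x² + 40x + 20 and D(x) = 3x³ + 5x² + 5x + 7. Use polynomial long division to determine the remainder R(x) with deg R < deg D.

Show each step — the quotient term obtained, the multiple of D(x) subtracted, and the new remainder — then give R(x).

R(x) = 7x² − 8x − 8

Step 1: lead(12x⁴ + 32x³ + 47x² + 40x + 20) ÷ lead(D) = 12x⁴ ÷ 3x³ = 4x. Subtract (4x)·D = 12x⁴ + 20x³ + 20x² + 28x. Remainder: 12x³ + 27x² + 12x + 20.
Step 2: lead(12x³ + 27x² + 12x + 20) ÷ lead(D) = 12x³ ÷ 3x³ = 4. Subtract (4)·D = 12x³ + 20x² + 20x + 28. Remainder: 7x² − 8x − 8.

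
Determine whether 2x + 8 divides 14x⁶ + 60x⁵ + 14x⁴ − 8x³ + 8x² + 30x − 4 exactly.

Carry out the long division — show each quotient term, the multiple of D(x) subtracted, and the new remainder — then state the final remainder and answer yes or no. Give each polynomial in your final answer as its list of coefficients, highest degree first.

Step 1: lead(14x⁶ + 60x⁵ + 14x⁴ − 8x³ + 8x² + 30x − 4) ÷ lead(D) = 14x⁶ ÷ 2x = 7x⁵. Subtract (7x⁵)·D = 14x⁶ + 56x⁵. Remainder: 4x⁵ + 14x⁴ − 8x³ + 8x² + 30x − 4.
Step 2: lead(4x⁵ + 14x⁴ − 8x³ + 8x² + 30x − 4) ÷ lead(D) = 4x⁵ ÷ 2x = 2x⁴. Subtract (2x⁴)·D = 4x⁵ + 16x⁴. Remainder: −2x⁴ − 8x³ + 8x² + 30x − 4.
Step 3: lead(−2x⁴ − 8x³ + 8x² + 30x − 4) ÷ lead(D) = −2x⁴ ÷ 2x = −x³. Subtract (−x³)·D = −2x⁴ − 8x³. Remainder: 8x² + 30x − 4.
Step 4: lead(8x² + 30x − 4) ÷ lead(D) = 8x² ÷ 2x = 4x. Subtract (4x)·D = 8x² + 32x. Remainder: −2x − 4.
Step 5: lead(−2x − 4) ÷ lead(D) = −2x ÷ 2x = −1. Subtract (−1)·D = −2x − 8. Remainder: 4.

R = [4], so D(x) is not a factor of P(x). no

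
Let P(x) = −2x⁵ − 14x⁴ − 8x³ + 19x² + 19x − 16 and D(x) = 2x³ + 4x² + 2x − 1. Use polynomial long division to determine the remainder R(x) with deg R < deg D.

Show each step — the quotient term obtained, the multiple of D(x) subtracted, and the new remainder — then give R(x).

R(x) = −9

Step 1: lead(−2x⁵ − 14x⁴ − 8x³ + 19x² + 19x − 16) ÷ lead(D) = −2x⁵ ÷ 2x³ = −x². Subtract (−x²)·D = −2x⁵ − 4x⁴ − 2x³ + x². Remainder: −10x⁴ − 6x³ + 18x² + 19x − 16.
Step 2: lead(−10x⁴ − 6x³ + 18x² + 19x − 16) ÷ lead(D) = −10x⁴ ÷ 2x³ = −5x. Subtract (−5x)·D = −10x⁴ − 20x³ − 10x² + 5x. Remainder: 14x³ + 28x² + 14x − 16.
Step 3: lead(14x³ + 28x² + 14x − 16) ÷ lead(D) = 14x³ ÷ 2x³ = 7. Subtract (7)·D = 14x³ + 28x² + 14x − 7. Remainder: −9.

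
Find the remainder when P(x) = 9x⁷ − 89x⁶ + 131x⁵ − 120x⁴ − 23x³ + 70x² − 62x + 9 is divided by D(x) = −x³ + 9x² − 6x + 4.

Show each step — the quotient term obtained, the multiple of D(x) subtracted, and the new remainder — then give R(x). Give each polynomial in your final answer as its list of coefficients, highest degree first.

R = [-2, -7]

Step 1: lead(9x⁷ − 89x⁶ + 131x⁵ − 120x⁴ − 23x³ + 70x² − 62x + 9) ÷ lead(D) = 9x⁷ ÷ −x³ = −9x⁴. Subtract (−9x⁴)·D = 9x⁷ − 81x⁶ + 54x⁵ − 36x⁴. Remainder: −8x⁶ + 77x⁵ − 84x⁴ − 23x³ + 70x² − 62x + 9.
Step 2: lead(−8x⁶ + 77x⁵ − 84x⁴ − 23x³ + 70x² − 62x + 9) ÷ lead(D) = −8x⁶ ÷ −x³ = 8x³. Subtract (8x³)·D = −8x⁶ + 72x⁵ − 48x⁴ + 32x³. Remainder: 5x⁵ − 36x⁴ − 55x³ + 70x² − 62x + 9.
Step 3: lead(5x⁵ − 36x⁴ − 55x³ + 70x² − 62x + 9) ÷ lead(D) = 5x⁵ ÷ −x³ = −5x². Subtract (−5x²)·D = 5x⁵ − 45x⁴ + 30x³ − 20x². Remainder: 9x⁴ − 85x³ + 90x² − 62x + 9.
Step 4: lead(9x⁴ − 85x³ + 90x² − 62x + 9) ÷ lead(D) = 9x⁴ ÷ −x³ = −9x. Subtract (−9x)·D = 9x⁴ − 81x³ + 54x² − 36x. Remainder: −4x³ + 36x² − 26x + 9.
Step 5: lead(−4x³ + 36x² − 26x + 9) ÷ lead(D) = −4x³ ÷ −x³ = 4. Subtract (4)·D = −4x³ + 36x² − 24x + 16. Remainder: −2x − 7.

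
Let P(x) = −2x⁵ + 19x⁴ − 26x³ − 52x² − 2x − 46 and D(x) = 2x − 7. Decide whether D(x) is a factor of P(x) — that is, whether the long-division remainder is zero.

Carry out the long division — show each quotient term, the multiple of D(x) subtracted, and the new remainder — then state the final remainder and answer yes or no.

R(x) = −4, so D(x) is not a factor of P(x). no

Step 1: lead(−2x⁵ + 19x⁴ − 26x³ − 52x² − 2x − 46) ÷ lead(D) = −2x⁵ ÷ 2x = −x⁴. Subtract (−x⁴)·D = −2x⁵ + 7x⁴. Remainder: 12x⁴ − 26x³ − 52x² − 2x − 46.
Step 2: lead(12x⁴ − 26x³ − 52x² − 2x − 46) ÷ lead(D) = 12x⁴ ÷ 2x = 6x³. Subtract (6x³)·D = 12x⁴ − 42x³. Remainder: 16x³ − 52x² − 2x − 46.
Step 3: lead(16x³ − 52x² − 2x − 46) ÷ lead(D) = 16x³ ÷ 2x = 8x². Subtract (8x²)·D = 16x³ − 56x². Remainder: 4x² − 2x − 46.
Step 4: lead(4x² − 2x − 46) ÷ lead(D) = 4x² ÷ 2x = 2x. Subtract (2x)·D = 4x² − 14x. Remainder: 12x − 46.
Step 5: lead(12x − 46) ÷ lead(D) = 12x ÷ 2x = 6. Subtract (6)·D = 12x − 42. Remainder: −4.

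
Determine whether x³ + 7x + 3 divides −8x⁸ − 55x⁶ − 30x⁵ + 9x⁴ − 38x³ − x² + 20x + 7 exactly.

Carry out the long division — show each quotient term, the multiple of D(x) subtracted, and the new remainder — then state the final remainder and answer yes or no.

Step 1: lead(−8x⁸ − 55x⁶ − 30x⁵ + 9x⁴ − 38x³ − x² + 20x + 7) ÷ lead(D) = −8x⁸ ÷ x³ = −8x⁵. Subtract (−8x⁵)·D = −8x⁸ − 56x⁶ − 24x⁵. Remainder: x⁶ − 6x⁵ + 9x⁴ − 38x³ − x² + 20x + 7.
Step 2: lead(x⁶ − 6x⁵ + 9x⁴ − 38x³ − x² + 20x + 7) ÷ lead(D) = x⁶ ÷ x³ = x³. Subtract (x³)·D = x⁶ + 7x⁴ + 3x³. Remainder: −6x⁵ + 2x⁴ − 41x³ − x² + 20x + 7.
Step 3: lead(−6x⁵ + 2x⁴ − 41x³ − x² + 20x + 7) ÷ lead(D) = −6x⁵ ÷ x³ = −6x². Subtract (−6x²)·D = −6x⁵ − 42x³ − 18x². Remainder: 2x⁴ + x³ + 17x² + 20x + 7.
Step 4: lead(2x⁴ + x³ + 17x² + 20x + 7) ÷ lead(D) = 2x⁴ ÷ x³ = 2x. Subtract (2x)·D = 2x⁴ + 14x² + 6x. Remainder: x³ + 3x² + 14x + 7.
Step 5: lead(x³ + 3x² + 14x + 7) ÷ lead(D) = x³ ÷ x³ = 1. Subtract (1)·D = x³ + 7x + 3. Remainder: 3x² + 7x + 4.

R(x) = 3x² + 7x + 4, so D(x) is not a factor of P(x). no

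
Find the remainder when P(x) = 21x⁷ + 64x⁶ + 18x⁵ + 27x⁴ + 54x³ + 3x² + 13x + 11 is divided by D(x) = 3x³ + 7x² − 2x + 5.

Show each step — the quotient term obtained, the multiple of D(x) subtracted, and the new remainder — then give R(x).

R(x) = 2x + 1

Step 1: lead(21x⁷ + 64x⁶ + 18x⁵ + 27x⁴ + 54x³ + 3x² + 13x + 11) ÷ lead(D) = 21x⁷ ÷ 3x³ = 7x⁴. Subtract (7x⁴)·D = 21x⁷ + 49x⁶ − 14x⁵ + 35x⁴. Remainder: 15x⁶ + 32x⁵ − 8x⁴ + 54x³ + 3x² + 13x + 11.
Step 2: lead(15x⁶ + 32x⁵ − 8x⁴ + 54x³ + 3x² + 13x + 11) ÷ lead(D) = 15x⁶ ÷ 3x³ = 5x³. Subtract (5x³)·D = 15x⁶ + 35x⁵ − 10x⁴ + 25x³. Remainder: −3x⁵ + 2x⁴ + 29x³ + 3x² + 13x + 11.
Step 3: lead(−3x⁵ + 2x⁴ + 29x³ + 3x² + 13x + 11) ÷ lead(D) = −3x⁵ ÷ 3x³ = −x². Subtract (−x²)·D = −3x⁵ − 7x⁴ + 2x³ − 5x². Remainder: 9x⁴ + 27x³ + 8x² + 13x + 11.
Step 4: lead(9x⁴ + 27x³ + 8x² + 13x + 11) ÷ lead(D) = 9x⁴ ÷ 3x³ = 3x. Subtract (3x)·D = 9x⁴ + 21x³ − 6x² + 15x. Remainder: 6x³ + 14x² − 2x + 11.
Step 5: lead(6x³ + 14x² − 2x + 11) ÷ lead(D) = 6x³ ÷ 3x³ = 2. Subtract (2)·D = 6x³ + 14x² − 4x + 10. Remainder: 2x + 1.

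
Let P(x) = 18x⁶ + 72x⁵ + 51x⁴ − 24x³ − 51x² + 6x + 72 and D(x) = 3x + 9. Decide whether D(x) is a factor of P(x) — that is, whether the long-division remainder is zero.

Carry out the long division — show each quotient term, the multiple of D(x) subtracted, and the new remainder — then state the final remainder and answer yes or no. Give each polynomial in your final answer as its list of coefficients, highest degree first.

Step 1: lead(18x⁶ + 72x⁵ + 51x⁴ − 24x³ − 51x² + 6x + 72) ÷ lead(D) = 18x⁶ ÷ 3x = 6x⁵. Subtract (6x⁵)·D = 18x⁶ + 54x⁵. Remainder: 18x⁵ + 51x⁴ − 24x³ − 51x² + 6x + 72.
Step 2: lead(18x⁵ + 51x⁴ − 24x³ − 51x² + 6x + 72) ÷ lead(D) = 18x⁵ ÷ 3x = 6x⁴. Subtract (6x⁴)·D = 18x⁵ + 54x⁴. Remainder: −3x⁴ − 24x³ − 51x² + 6x + 72.
Step 3: lead(−3x⁴ − 24x³ − 51x² + 6x + 72) ÷ lead(D) = −3x⁴ ÷ 3x = −x³. Subtract (−x³)·D = −3x⁴ − 9x³. Remainder: −15x³ − 51x² + 6x + 72.
Step 4: lead(−15x³ − 51x² + 6x + 72) ÷ lead(D) = −15x³ ÷ 3x = −5x². Subtract (−5x²)·D = −15x³ − 45x². Remainder: −6x² + 6x + 72.
Step 5: lead(−6x² + 6x + 72) ÷ lead(D) = −6x² ÷ 3x = −2x. Subtract (−2x)·D = −6x² − 18x. Remainder: 24x + 72.
Step 6: lead(24x + 72) ÷ lead(D) = 24x ÷ 3x = 8. Subtract (8)·D = 24x + 72. Remainder: 0.

R = [0], so D(x) is a factor of P(x). yes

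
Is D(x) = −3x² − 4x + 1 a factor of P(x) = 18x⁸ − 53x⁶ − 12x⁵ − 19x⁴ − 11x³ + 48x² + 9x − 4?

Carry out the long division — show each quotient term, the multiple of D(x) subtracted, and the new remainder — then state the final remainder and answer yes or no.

Step 1: lead(18x⁸ − 53x⁶ − 12x⁵ − 19x⁴ − 11x³ + 48x² + 9x − 4) ÷ lead(D) = 18x⁸ ÷ −3x² = −6x⁶. Subtract (−6x⁶)·D = 18x⁸ + 24x⁷ − 6x⁶. Remainder: −24x⁷ − 47x⁶ − 12x⁵ − 19x⁴ − 11x³ + 48x² + 9x − 4.
Step 2: lead(−24x⁷ − 47x⁶ − 12x⁵ − 19x⁴ − 11x³ + 48x² + 9x − 4) ÷ lead(D) = −24x⁷ ÷ −3x² = 8x⁵. Subtract (8x⁵)·D = −24x⁷ − 32x⁶ + 8x⁵. Remainder: −15x⁶ − 20x⁵ − 19x⁴ − 11x³ + 48x² + 9x − 4.
Step 3: lead(−15x⁶ − 20x⁵ − 19x⁴ − 11x³ + 48x² + 9x − 4) ÷ lead(D) = −15x⁶ ÷ −3x² = 5x⁴. Subtract (5x⁴)·D = −15x⁶ − 20x⁵ + 5x⁴. Remainder: −24x⁴ − 11x³ + 48x² + 9x − 4.
Step 4: lead(−24x⁴ − 11x³ + 48x² + 9x − 4) ÷ lead(D) = −24x⁴ ÷ −3x² = 8x². Subtract (8x²)·D = −24x⁴ − 32x³ + 8x². Remainder: 21x³ + 40x² + 9x − 4.
Step 5: lead(21x³ + 40x² + 9x − 4) ÷ lead(D) = 21x³ ÷ −3x² = −7x. Subtract (−7x)·D = 21x³ + 28x² − 7x. Remainder: 12x² + 16x − 4.
Step 6: lead(12x² + 16x − 4) ÷ lead(D) = 12x² ÷ −3x² = −4. Subtract (−4)·D = 12x² + 16x − 4. Remainder: 0.

R(x) = 0, so D(x) is a factor of P(x). yes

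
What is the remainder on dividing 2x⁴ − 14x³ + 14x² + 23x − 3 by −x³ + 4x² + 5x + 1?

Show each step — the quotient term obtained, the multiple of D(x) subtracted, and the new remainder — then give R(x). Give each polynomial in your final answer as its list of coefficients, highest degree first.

R = [-5, -9]

Step 1: lead(2x⁴ − 14x³ + 14x² + 23x − 3) ÷ lead(D) = 2x⁴ ÷ −x³ = −2x. Subtract (−2x)·D = 2x⁴ − 8x³ − 10x² − 2x. Remainder: −6x³ + 24x² + 25x − 3.
Step 2: lead(−6x³ + 24x² + 25x − 3) ÷ lead(D) = −6x³ ÷ −x³ = 6. Subtract (6)·D = −6x³ + 24x² + 30x + 6. Remainder: −5x − 9.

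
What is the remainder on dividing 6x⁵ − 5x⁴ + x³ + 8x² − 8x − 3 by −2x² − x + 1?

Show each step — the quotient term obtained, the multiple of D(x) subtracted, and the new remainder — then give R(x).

Step 1: lead(6x⁵ − 5x⁴ + x³ + 8x² − 8x − 3) ÷ lead(D) = 6x⁵ ÷ −2x² = −3x³. Subtract (−3x³)·D = 6x⁵ + 3x⁴ − 3x³. Remainder: −8x⁴ + 4x³ + 8x² − 8x − 3.
Step 2: lead(−8x⁴ + 4x³ + 8x² − 8x − 3) ÷ lead(D) = −8x⁴ ÷ −2x² = 4x². Subtract (4x²)·D = −8x⁴ − 4x³ + 4x². Remainder: 8x³ + 4x² − 8x − 3.
Step 3: lead(8x³ + 4x² − 8x − 3) ÷ lead(D) = 8x³ ÷ −2x² = −4x. Subtract (−4x)·D = 8x³ + 4x² − 4x. Remainder: −4x − 3.

R(x) = −4x − 3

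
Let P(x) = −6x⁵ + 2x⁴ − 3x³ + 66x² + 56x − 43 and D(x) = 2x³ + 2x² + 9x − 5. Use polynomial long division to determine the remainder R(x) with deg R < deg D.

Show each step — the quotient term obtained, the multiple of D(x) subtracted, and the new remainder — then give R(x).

R(x) = −x² + 4x − 3

Step 1: lead(−6x⁵ + 2x⁴ − 3x³ + 66x² + 56x − 43) ÷ lead(D) = −6x⁵ ÷ 2x³ = −3x². Subtract (−3x²)·D = −6x⁵ − 6x⁴ − 27x³ + 15x². Remainder: 8x⁴ + 24x³ + 51x² + 56x − 43.
Step 2: lead(8x⁴ + 24x³ + 51x² + 56x − 43) ÷ lead(D) = 8x⁴ ÷ 2x³ = 4x. Subtract (4x)·D = 8x⁴ + 8x³ + 36x² − 20x. Remainder: 16x³ + 15x² + 76x − 43.
Step 3: lead(16x³ + 15x² + 76x − 43) ÷ lead(D) = 16x³ ÷ 2x³ = 8. Subtract (8)·D = 16x³ + 16x² + 72x − 40. Remainder: −x² + 4x − 3.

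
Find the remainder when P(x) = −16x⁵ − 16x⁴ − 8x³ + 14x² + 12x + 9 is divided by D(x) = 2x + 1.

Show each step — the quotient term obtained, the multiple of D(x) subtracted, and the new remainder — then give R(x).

Step 1: lead(−16x⁵ − 16x⁴ − 8x³ + 14x² + 12x + 9) ÷ lead(D) = −16x⁵ ÷ 2x = −8x⁴. Subtract (−8x⁴)·D = −16x⁵ − 8x⁴. Remainder: −8x⁴ − 8x³ + 14x² + 12x + 9.
Step 2: lead(−8x⁴ − 8x³ + 14x² + 12x + 9) ÷ lead(D) = −8x⁴ ÷ 2x = −4x³. Subtract (−4x³)·D = −8x⁴ − 4x³. Remainder: −4x³ + 14x² + 12x + 9.
Step 3: lead(−4x³ + 14x² + 12x + 9) ÷ lead(D) = −4x³ ÷ 2x = −2x². Subtract (−2x²)·D = −4x³ − 2x². Remainder: 16x² + 12x + 9.
Step 4: lead(16x² + 12x + 9) ÷ lead(D) = 16x² ÷ 2x = 8x. Subtract (8x)·D = 16x² + 8x. Remainder: 4x + 9.
Step 5: lead(4x + 9) ÷ lead(D) = 4x ÷ 2x = 2. Subtract (2)·D = 4x + 2. Remainder: 7.

R(x) = 7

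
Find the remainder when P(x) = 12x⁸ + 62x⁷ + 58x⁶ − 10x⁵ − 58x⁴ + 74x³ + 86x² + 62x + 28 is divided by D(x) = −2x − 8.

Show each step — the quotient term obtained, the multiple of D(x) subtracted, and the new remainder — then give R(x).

Step 1: lead(12x⁸ + 62x⁷ + 58x⁶ − 10x⁵ − 58x⁴ + 74x³ + 86x² + 62x + 28) ÷ lead(D) = 12x⁸ ÷ −2x = −6x⁷. Subtract (−6x⁷)·D = 12x⁸ + 48x⁷. Remainder: 14x⁷ + 58x⁶ − 10x⁵ − 58x⁴ + 74x³ + 86x² + 62x + 28.
Step 2: lead(14x⁷ + 58x⁶ − 10x⁵ − 58x⁴ + 74x³ + 86x² + 62x + 28) ÷ lead(D) = 14x⁷ ÷ −2x = −7x⁶. Subtract (−7x⁶)·D = 14x⁷ + 56x⁶. Remainder: 2x⁶ − 10x⁵ − 58x⁴ + 74x³ + 86x² + 62x + 28.
Step 3: lead(2x⁶ − 10x⁵ − 58x⁴ + 74x³ + 86x² + 62x + 28) ÷ lead(D) = 2x⁶ ÷ −2x = −x⁵. Subtract (−x⁵)·D = 2x⁶ + 8x⁵. Remainder: −18x⁵ − 58x⁴ + 74x³ + 86x² + 62x + 28.
Step 4: lead(−18x⁵ − 58x⁴ + 74x³ + 86x² + 62x + 28) ÷ lead(D) = −18x⁵ ÷ −2x = 9x⁴. Subtract (9x⁴)·D = −18x⁵ − 72x⁴. Remainder: 14x⁴ + 74x³ + 86x² + 62x + 28.
Step 5: lead(14x⁴ + 74x³ + 86x² + 62x + 28) ÷ lead(D) = 14x⁴ ÷ −2x = −7x³. Subtract (−7x³)·D = 14x⁴ + 56x³. Remainder: 18x³ + 86x² + 62x + 28.
Step 6: lead(18x³ + 86x² + 62x + 28) ÷ lead(D) = 18x³ ÷ −2x = −9x². Subtract (−9x²)·D = 18x³ + 72x². Remainder: 14x² + 62x + 28.
Step 7: lead(14x² + 62x + 28) ÷ lead(D) = 14x² ÷ −2x = −7x. Subtract (−7x)·D = 14x² + 56x. Remainder: 6x + 28.
Step 8: lead(6x + 28) ÷ lead(D) = 6x ÷ −2x = −3. Subtract (−3)·D = 6x + 24. Remainder: 4.

R(x) = 4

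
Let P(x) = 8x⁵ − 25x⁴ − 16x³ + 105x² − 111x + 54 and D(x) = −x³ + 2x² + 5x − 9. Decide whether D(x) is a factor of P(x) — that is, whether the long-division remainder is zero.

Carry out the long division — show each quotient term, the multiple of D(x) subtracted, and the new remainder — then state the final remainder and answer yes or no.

R(x) = 0, so D(x) is a factor of P(x). yes

Step 1: lead(8x⁵ − 25x⁴ − 16x³ + 105x² − 111x + 54) ÷ lead(D) = 8x⁵ ÷ −x³ = −8x². Subtract (−8x²)·D = 8x⁵ − 16x⁴ − 40x³ + 72x². Remainder: −9x⁴ + 24x³ + 33x² − 111x + 54.
Step 2: lead(−9x⁴ + 24x³ + 33x² − 111x + 54) ÷ lead(D) = −9x⁴ ÷ −x³ = 9x. Subtract (9x)·D = −9x⁴ + 18x³ + 45x² − 81x. Remainder: 6x³ − 12x² − 30x + 54.
Step 3: lead(6x³ − 12x² − 30x + 54) ÷ lead(D) = 6x³ ÷ −x³ = −6. Subtract (−6)·D = 6x³ − 12x² − 30x + 54. Remainder: 0.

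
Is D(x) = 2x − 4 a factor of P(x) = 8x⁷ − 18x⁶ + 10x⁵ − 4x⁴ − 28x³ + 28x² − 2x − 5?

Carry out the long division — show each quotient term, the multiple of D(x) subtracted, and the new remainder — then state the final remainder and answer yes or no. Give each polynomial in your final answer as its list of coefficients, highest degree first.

R = [7], so D(x) is not a factor of P(x). no

Step 1: lead(8x⁷ − 18x⁶ + 10x⁵ − 4x⁴ − 28x³ + 28x² − 2x − 5) ÷ lead(D) = 8x⁷ ÷ 2x = 4x⁶. Subtract (4x⁶)·D = 8x⁷ − 16x⁶. Remainder: −2x⁶ + 10x⁵ − 4x⁴ − 28x³ + 28x² − 2x − 5.
Step 2: lead(−2x⁶ + 10x⁵ − 4x⁴ − 28x³ + 28x² − 2x − 5) ÷ lead(D) = −2x⁶ ÷ 2x = −x⁵. Subtract (−x⁵)·D = −2x⁶ + 4x⁵. Remainder: 6x⁵ − 4x⁴ − 28x³ + 28x² − 2x − 5.
Step 3: lead(6x⁵ − 4x⁴ − 28x³ + 28x² − 2x − 5) ÷ lead(D) = 6x⁵ ÷ 2x = 3x⁴. Subtract (3x⁴)·D = 6x⁵ − 12x⁴. Remainder: 8x⁴ − 28x³ + 28x² − 2x − 5.
Step 4: lead(8x⁴ − 28x³ + 28x² − 2x − 5) ÷ lead(D) = 8x⁴ ÷ 2x = 4x³. Subtract (4x³)·D = 8x⁴ − 16x³. Remainder: −12x³ + 28x² − 2x − 5.
Step 5: lead(−12x³ + 28x² − 2x − 5) ÷ lead(D) = −12x³ ÷ 2x = −6x². Subtract (−6x²)·D = −12x³ + 24x². Remainder: 4x² − 2x − 5.
Step 6: lead(4x² − 2x − 5) ÷ lead(D) = 4x² ÷ 2x = 2x. Subtract (2x)·D = 4x² − 8x. Remainder: 6x − 5.
Step 7: lead(6x − 5) ÷ lead(D) = 6x ÷ 2x = 3. Subtract (3)·D = 6x − 12. Remainder: 7.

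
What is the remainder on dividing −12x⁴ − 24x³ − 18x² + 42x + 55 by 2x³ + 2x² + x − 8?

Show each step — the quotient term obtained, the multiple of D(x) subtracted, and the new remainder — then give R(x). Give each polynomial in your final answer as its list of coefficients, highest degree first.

R = [7]

Step 1: lead(−12x⁴ − 24x³ − 18x² + 42x + 55) ÷ lead(D) = −12x⁴ ÷ 2x³ = −6x. Subtract (−6x)·D = −12x⁴ − 12x³ − 6x² + 48x. Remainder: −12x³ − 12x² − 6x + 55.
Step 2: lead(−12x³ − 12x² − 6x + 55) ÷ lead(D) = −12x³ ÷ 2x³ = −6. Subtract (−6)·D = −12x³ − 12x² − 6x + 48. Remainder: 7.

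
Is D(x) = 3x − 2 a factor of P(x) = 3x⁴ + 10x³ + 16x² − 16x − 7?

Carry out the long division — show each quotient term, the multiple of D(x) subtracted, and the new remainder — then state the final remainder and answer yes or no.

Step 1: lead(3x⁴ + 10x³ + 16x² − 16x − 7) ÷ lead(D) = 3x⁴ ÷ 3x = x³. Subtract (x³)·D = 3x⁴ − 2x³. Remainder: 12x³ + 16x² − 16x − 7.
Step 2: lead(12x³ + 16x² − 16x − 7) ÷ lead(D) = 12x³ ÷ 3x = 4x². Subtract (4x²)·D = 12x³ − 8x². Remainder: 24x² − 16x − 7.
Step 3: lead(24x² − 16x − 7) ÷ lead(D) = 24x² ÷ 3x = 8x. Subtract (8x)·D = 24x² − 16x. Remainder: −7.

R(x) = −7, so D(x) is not a factor of P(x). no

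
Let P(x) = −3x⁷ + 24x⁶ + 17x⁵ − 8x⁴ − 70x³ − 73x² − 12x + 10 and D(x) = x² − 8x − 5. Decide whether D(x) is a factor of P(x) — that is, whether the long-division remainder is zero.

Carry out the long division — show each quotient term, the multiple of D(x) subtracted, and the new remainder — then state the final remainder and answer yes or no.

Step 1: lead(−3x⁷ + 24x⁶ + 17x⁵ − 8x⁴ − 70x³ − 73x² − 12x + 10) ÷ lead(D) = −3x⁷ ÷ x² = −3x⁵. Subtract (−3x⁵)·D = −3x⁷ + 24x⁶ + 15x⁵. Remainder: 2x⁵ − 8x⁴ − 70x³ − 73x² − 12x + 10.
Step 2: lead(2x⁵ − 8x⁴ − 70x³ − 73x² − 12x + 10) ÷ lead(D) = 2x⁵ ÷ x² = 2x³. Subtract (2x³)·D = 2x⁵ − 16x⁴ − 10x³. Remainder: 8x⁴ − 60x³ − 73x² − 12x + 10.
Step 3: lead(8x⁴ − 60x³ − 73x² − 12x + 10) ÷ lead(D) = 8x⁴ ÷ x² = 8x². Subtract (8x²)·D = 8x⁴ − 64x³ − 40x². Remainder: 4x³ − 33x² − 12x + 10.
Step 4: lead(4x³ − 33x² − 12x + 10) ÷ lead(D) = 4x³ ÷ x² = 4x. Subtract (4x)·D = 4x³ − 32x² − 20x. Remainder: −x² + 8x + 10.
Step 5: lead(−x² + 8x + 10) ÷ lead(D) = −x² ÷ x² = −1. Subtract (−1)·D = −x² + 8x + 5. Remainder: 5.

R(x) = 5, so D(x) is not a factor of P(x). no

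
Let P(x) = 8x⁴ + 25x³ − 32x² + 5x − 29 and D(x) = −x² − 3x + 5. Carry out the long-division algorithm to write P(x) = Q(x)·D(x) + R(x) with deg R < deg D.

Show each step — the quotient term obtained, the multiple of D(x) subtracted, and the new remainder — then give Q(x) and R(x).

Q(x) = −8x² − x − 5; R(x) = −5x − 4

Step 1: lead(8x⁴ + 25x³ − 32x² + 5x − 29) ÷ lead(D) = 8x⁴ ÷ −x² = −8x². Subtract (−8x²)·D = 8x⁴ + 24x³ − 40x². Remainder: x³ + 8x² + 5x − 29.
Step 2: lead(x³ + 8x² + 5x − 29) ÷ lead(D) = x³ ÷ −x² = −x. Subtract (−x)·D = x³ + 3x² − 5x. Remainder: 5x² + 10x − 29.
Step 3: lead(5x² + 10x − 29) ÷ lead(D) = 5x² ÷ −x² = −5. Subtract (−5)·D = 5x² + 15x − 25. Remainder: −5x − 4.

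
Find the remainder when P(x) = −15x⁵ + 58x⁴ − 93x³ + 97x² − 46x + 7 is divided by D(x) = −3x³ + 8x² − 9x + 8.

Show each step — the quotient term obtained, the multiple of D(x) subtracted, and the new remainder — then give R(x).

Step 1: lead(−15x⁵ + 58x⁴ − 93x³ + 97x² − 46x + 7) ÷ lead(D) = −15x⁵ ÷ −3x³ = 5x². Subtract (5x²)·D = −15x⁵ + 40x⁴ − 45x³ + 40x². Remainder: 18x⁴ − 48x³ + 57x² − 46x + 7.
Step 2: lead(18x⁴ − 48x³ + 57x² − 46x + 7) ÷ lead(D) = 18x⁴ ÷ −3x³ = −6x. Subtract (−6x)·D = 18x⁴ − 48x³ + 54x² − 48x. Remainder: 3x² + 2x + 7.

R(x) = 3x² + 2x + 7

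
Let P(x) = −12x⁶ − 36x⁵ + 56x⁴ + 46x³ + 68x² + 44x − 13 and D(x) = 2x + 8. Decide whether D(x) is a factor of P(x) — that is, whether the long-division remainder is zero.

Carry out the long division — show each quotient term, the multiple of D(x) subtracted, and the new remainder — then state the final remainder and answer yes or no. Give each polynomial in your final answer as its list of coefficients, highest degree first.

R = [3], so D(x) is not a factor of P(x). no

Step 1: lead(−12x⁶ − 36x⁵ + 56x⁴ + 46x³ + 68x² + 44x − 13) ÷ lead(D) = −12x⁶ ÷ 2x = −6x⁵. Subtract (−6x⁵)·D = −12x⁶ − 48x⁵. Remainder: 12x⁵ + 56x⁴ + 46x³ + 68x² + 44x − 13.
Step 2: lead(12x⁵ + 56x⁴ + 46x³ + 68x² + 44x − 13) ÷ lead(D) = 12x⁵ ÷ 2x = 6x⁴. Subtract (6x⁴)·D = 12x⁵ + 48x⁴. Remainder: 8x⁴ + 46x³ + 68x² + 44x − 13.
Step 3: lead(8x⁴ + 46x³ + 68x² + 44x − 13) ÷ lead(D) = 8x⁴ ÷ 2x = 4x³. Subtract (4x³)·D = 8x⁴ + 32x³. Remainder: 14x³ + 68x² + 44x − 13.
Step 4: lead(14x³ + 68x² + 44x − 13) ÷ lead(D) = 14x³ ÷ 2x = 7x². Subtract (7x²)·D = 14x³ + 56x². Remainder: 12x² + 44x − 13.
Step 5: lead(12x² + 44x − 13) ÷ lead(D) = 12x² ÷ 2x = 6x. Subtract (6x)·D = 12x² + 48x. Remainder: −4x − 13.
Step 6: lead(−4x − 13) ÷ lead(D) = −4x ÷ 2x = −2. Subtract (−2)·D = −4x − 16. Remainder: 3.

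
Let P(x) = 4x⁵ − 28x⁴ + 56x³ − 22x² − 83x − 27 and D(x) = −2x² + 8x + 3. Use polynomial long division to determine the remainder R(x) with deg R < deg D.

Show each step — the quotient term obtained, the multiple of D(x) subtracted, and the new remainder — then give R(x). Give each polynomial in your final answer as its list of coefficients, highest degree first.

R = [2, -3]

Step 1: lead(4x⁵ − 28x⁴ + 56x³ − 22x² − 83x − 27) ÷ lead(D) = 4x⁵ ÷ −2x² = −2x³. Subtract (−2x³)·D = 4x⁵ − 16x⁴ − 6x³. Remainder: −12x⁴ + 62x³ − 22x² − 83x − 27.
Step 2: lead(−12x⁴ + 62x³ − 22x² − 83x − 27) ÷ lead(D) = −12x⁴ ÷ −2x² = 6x². Subtract (6x²)·D = −12x⁴ + 48x³ + 18x². Remainder: 14x³ − 40x² − 83x − 27.
Step 3: lead(14x³ − 40x² − 83x − 27) ÷ lead(D) = 14x³ ÷ −2x² = −7x. Subtract (−7x)·D = 14x³ − 56x² − 21x. Remainder: 16x² − 62x − 27.
Step 4: lead(16x² − 62x − 27) ÷ lead(D) = 16x² ÷ −2x² = −8. Subtract (−8)·D = 16x² − 64x − 24. Remainder: 2x − 3.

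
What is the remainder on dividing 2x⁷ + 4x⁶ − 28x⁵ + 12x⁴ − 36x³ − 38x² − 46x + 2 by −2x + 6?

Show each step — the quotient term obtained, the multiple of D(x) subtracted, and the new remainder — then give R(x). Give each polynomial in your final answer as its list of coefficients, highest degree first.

Step 1: lead(2x⁷ + 4x⁶ − 28x⁵ + 12x⁴ − 36x³ − 38x² − 46x + 2) ÷ lead(D) = 2x⁷ ÷ −2x = −x⁶. Subtract (−x⁶)·D = 2x⁷ − 6x⁶. Remainder: 10x⁶ − 28x⁵ + 12x⁴ − 36x³ − 38x² − 46x + 2.
Step 2: lead(10x⁶ − 28x⁵ + 12x⁴ − 36x³ − 38x² − 46x + 2) ÷ lead(D) = 10x⁶ ÷ −2x = −5x⁵. Subtract (−5x⁵)·D = 10x⁶ − 30x⁵. Remainder: 2x⁵ + 12x⁴ − 36x³ − 38x² − 46x + 2.
Step 3: lead(2x⁵ + 12x⁴ − 36x³ − 38x² − 46x + 2) ÷ lead(D) = 2x⁵ ÷ −2x = −x⁴. Subtract (−x⁴)·D = 2x⁵ − 6x⁴. Remainder: 18x⁴ − 36x³ − 38x² − 46x + 2.
Step 4: lead(18x⁴ − 36x³ − 38x² − 46x + 2) ÷ lead(D) = 18x⁴ ÷ −2x = −9x³. Subtract (−9x³)·D = 18x⁴ − 54x³. Remainder: 18x³ − 38x² − 46x + 2.
Step 5: lead(18x³ − 38x² − 46x + 2) ÷ lead(D) = 18x³ ÷ −2x = −9x². Subtract (−9x²)·D = 18x³ − 54x². Remainder: 16x² − 46x + 2.
Step 6: lead(16x² − 46x + 2) ÷ lead(D) = 16x² ÷ −2x = −8x. Subtract (−8x)·D = 16x² − 48x. Remainder: 2x + 2.
Step 7: lead(2x + 2) ÷ lead(D) = 2x ÷ −2x = −1. Subtract (−1)·D = 2x − 6. Remainder: 8.

R = [8]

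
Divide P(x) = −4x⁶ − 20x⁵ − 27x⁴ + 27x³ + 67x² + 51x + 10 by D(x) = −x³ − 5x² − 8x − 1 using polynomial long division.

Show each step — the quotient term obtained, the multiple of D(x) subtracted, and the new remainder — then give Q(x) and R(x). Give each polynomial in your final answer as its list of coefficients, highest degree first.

Step 1: lead(−4x⁶ − 20x⁵ − 27x⁴ + 27x³ + 67x² + 51x + 10) ÷ lead(D) = −4x⁶ ÷ −x³ = 4x³. Subtract (4x³)·D = −4x⁶ − 20x⁵ − 32x⁴ − 4x³. Remainder: 5x⁴ + 31x³ + 67x² + 51x + 10.
Step 2: lead(5x⁴ + 31x³ + 67x² + 51x + 10) ÷ lead(D) = 5x⁴ ÷ −x³ = −5x. Subtract (−5x)·D = 5x⁴ + 25x³ + 40x² + 5x. Remainder: 6x³ + 27x² + 46x + 10.
Step 3: lead(6x³ + 27x² + 46x + 10) ÷ lead(D) = 6x³ ÷ −x³ = −6. Subtract (−6)·D = 6x³ + 30x² + 48x + 6. Remainder: −3x² − 2x + 4.

Q = [4, 0, -5, -6]; R = [-3, -2, 4]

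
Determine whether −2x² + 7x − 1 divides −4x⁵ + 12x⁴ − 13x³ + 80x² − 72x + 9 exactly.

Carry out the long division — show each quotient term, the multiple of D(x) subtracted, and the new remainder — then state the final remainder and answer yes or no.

R(x) = 0, so D(x) is a factor of P(x). yes

Step 1: lead(−4x⁵ + 12x⁴ − 13x³ + 80x² − 72x + 9) ÷ lead(D) = −4x⁵ ÷ −2x² = 2x³. Subtract (2x³)·D = −4x⁵ + 14x⁴ − 2x³. Remainder: −2x⁴ − 11x³ + 80x² − 72x + 9.
Step 2: lead(−2x⁴ − 11x³ + 80x² − 72x + 9) ÷ lead(D) = −2x⁴ ÷ −2x² = x². Subtract (x²)·D = −2x⁴ + 7x³ − x². Remainder: −18x³ + 81x² − 72x + 9.
Step 3: lead(−18x³ + 81x² − 72x + 9) ÷ lead(D) = −18x³ ÷ −2x² = 9x. Subtract (9x)·D = −18x³ + 63x² − 9x. Remainder: 18x² − 63x + 9.
Step 4: lead(18x² − 63x + 9) ÷ lead(D) = 18x² ÷ −2x² = −9. Subtract (−9)·D = 18x² − 63x + 9. Remainder: 0.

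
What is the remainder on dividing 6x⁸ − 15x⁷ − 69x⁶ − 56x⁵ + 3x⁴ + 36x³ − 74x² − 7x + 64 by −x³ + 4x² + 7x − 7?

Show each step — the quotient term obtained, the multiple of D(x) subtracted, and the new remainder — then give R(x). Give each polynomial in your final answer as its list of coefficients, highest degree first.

Step 1: lead(6x⁸ − 15x⁷ − 69x⁶ − 56x⁵ + 3x⁴ + 36x³ − 74x² − 7x + 64) ÷ lead(D) = 6x⁸ ÷ −x³ = −6x⁵. Subtract (−6x⁵)·D = 6x⁸ − 24x⁷ − 42x⁶ + 42x⁵. Remainder: 9x⁷ − 27x⁶ − 98x⁵ + 3x⁴ + 36x³ − 74x² − 7x + 64.
Step 2: lead(9x⁷ − 27x⁶ − 98x⁵ + 3x⁴ + 36x³ − 74x² − 7x + 64) ÷ lead(D) = 9x⁷ ÷ −x³ = −9x⁴. Subtract (−9x⁴)·D = 9x⁷ − 36x⁶ − 63x⁵ + 63x⁴. Remainder: 9x⁶ − 35x⁵ − 60x⁴ + 36x³ − 74x² − 7x + 64.
Step 3: lead(9x⁶ − 35x⁵ − 60x⁴ + 36x³ − 74x² − 7x + 64) ÷ lead(D) = 9x⁶ ÷ −x³ = −9x³. Subtract (−9x³)·D = 9x⁶ − 36x⁵ − 63x⁴ + 63x³. Remainder: x⁵ + 3x⁴ − 27x³ − 74x² − 7x + 64.
Step 4: lead(x⁵ + 3x⁴ − 27x³ − 74x² − 7x + 64) ÷ lead(D) = x⁵ ÷ −x³ = −x². Subtract (−x²)·D = x⁵ − 4x⁴ − 7x³ + 7x². Remainder: 7x⁴ − 20x³ − 81x² − 7x + 64.
Step 5: lead(7x⁴ − 20x³ − 81x² − 7x + 64) ÷ lead(D) = 7x⁴ ÷ −x³ = −7x. Subtract (−7x)·D = 7x⁴ − 28x³ − 49x² + 49x. Remainder: 8x³ − 32x² − 56x + 64.
Step 6: lead(8x³ − 32x² − 56x + 64) ÷ lead(D) = 8x³ ÷ −x³ = −8. Subtract (−8)·D = 8x³ − 32x² − 56x + 56. Remainder: 8.

R = [8]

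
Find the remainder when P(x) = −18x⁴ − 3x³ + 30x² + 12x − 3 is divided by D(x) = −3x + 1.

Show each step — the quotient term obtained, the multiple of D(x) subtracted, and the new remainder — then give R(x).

R(x) = 4

Step 1: lead(−18x⁴ − 3x³ + 30x² + 12x − 3) ÷ lead(D) = −18x⁴ ÷ −3x = 6x³. Subtract (6x³)·D = −18x⁴ + 6x³. Remainder: −9x³ + 30x² + 12x − 3.
Step 2: lead(−9x³ + 30x² + 12x − 3) ÷ lead(D) = −9x³ ÷ −3x = 3x². Subtract (3x²)·D = −9x³ + 3x². Remainder: 27x² + 12x − 3.
Step 3: lead(27x² + 12x − 3) ÷ lead(D) = 27x² ÷ −3x = −9x. Subtract (−9x)·D = 27x² − 9x. Remainder: 21x − 3.
Step 4: lead(21x − 3) ÷ lead(D) = 21x ÷ −3x = −7. Subtract (−7)·D = 21x − 7. Remainder: 4.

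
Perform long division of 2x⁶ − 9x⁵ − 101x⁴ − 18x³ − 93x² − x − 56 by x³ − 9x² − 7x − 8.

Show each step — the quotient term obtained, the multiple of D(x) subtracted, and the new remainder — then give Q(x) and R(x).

Q(x) = 2x³ + 9x² − 6x + 7; R(x) = 0

Step 1: lead(2x⁶ − 9x⁵ − 101x⁴ − 18x³ − 93x² − x − 56) ÷ lead(D) = 2x⁶ ÷ x³ = 2x³. Subtract (2x³)·D = 2x⁶ − 18x⁵ − 14x⁴ − 16x³. Remainder: 9x⁵ − 87x⁴ − 2x³ − 93x² − x − 56.
Step 2: lead(9x⁵ − 87x⁴ − 2x³ − 93x² − x − 56) ÷ lead(D) = 9x⁵ ÷ x³ = 9x². Subtract (9x²)·D = 9x⁵ − 81x⁴ − 63x³ − 72x². Remainder: −6x⁴ + 61x³ − 21x² − x − 56.
Step 3: lead(−6x⁴ + 61x³ − 21x² − x − 56) ÷ lead(D) = −6x⁴ ÷ x³ = −6x. Subtract (−6x)·D = −6x⁴ + 54x³ + 42x² + 48x. Remainder: 7x³ − 63x² − 49x − 56.
Step 4: lead(7x³ − 63x² − 49x − 56) ÷ lead(D) = 7x³ ÷ x³ = 7. Subtract (7)·D = 7x³ − 63x² − 49x − 56. Remainder: 0.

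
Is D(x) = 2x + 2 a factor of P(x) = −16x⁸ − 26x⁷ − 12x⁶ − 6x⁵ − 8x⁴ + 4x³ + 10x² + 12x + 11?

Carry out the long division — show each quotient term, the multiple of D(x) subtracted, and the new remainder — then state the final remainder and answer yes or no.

R(x) = 1, so D(x) is not a factor of P(x). no

Step 1: lead(−16x⁸ − 26x⁷ − 12x⁶ − 6x⁵ − 8x⁴ + 4x³ + 10x² + 12x + 11) ÷ lead(D) = −16x⁸ ÷ 2x = −8x⁷. Subtract (−8x⁷)·D = −16x⁸ − 16x⁷. Remainder: −10x⁷ − 12x⁶ − 6x⁵ − 8x⁴ + 4x³ + 10x² + 12x + 11.
Step 2: lead(−10x⁷ − 12x⁶ − 6x⁵ − 8x⁴ + 4x³ + 10x² + 12x + 11) ÷ lead(D) = −10x⁷ ÷ 2x = −5x⁶. Subtract (−5x⁶)·D = −10x⁷ − 10x⁶. Remainder: −2x⁶ − 6x⁵ − 8x⁴ + 4x³ + 10x² + 12x + 11.
Step 3: lead(−2x⁶ − 6x⁵ − 8x⁴ + 4x³ + 10x² + 12x + 11) ÷ lead(D) = −2x⁶ ÷ 2x = −x⁵. Subtract (−x⁵)·D = −2x⁶ − 2x⁵. Remainder: −4x⁵ − 8x⁴ + 4x³ + 10x² + 12x + 11.
Step 4: lead(−4x⁵ − 8x⁴ + 4x³ + 10x² + 12x + 11) ÷ lead(D) = −4x⁵ ÷ 2x = −2x⁴. Subtract (−2x⁴)·D = −4x⁵ − 4x⁴. Remainder: −4x⁴ + 4x³ + 10x² + 12x + 11.
Step 5: lead(−4x⁴ + 4x³ + 10x² + 12x + 11) ÷ lead(D) = −4x⁴ ÷ 2x = −2x³. Subtract (−2x³)·D = −4x⁴ − 4x³. Remainder: 8x³ + 10x² + 12x + 11.
Step 6: lead(8x³ + 10x² + 12x + 11) ÷ lead(D) = 8x³ ÷ 2x = 4x². Subtract (4x²)·D = 8x³ + 8x². Remainder: 2x² + 12x + 11.
Step 7: lead(2x² + 12x + 11) ÷ lead(D) = 2x² ÷ 2x = x. Subtract (x)·D = 2x² + 2x. Remainder: 10x + 11.
Step 8: lead(10x + 11) ÷ lead(D) = 10x ÷ 2x = 5. Subtract (5)·D = 10x + 10. Remainder: 1.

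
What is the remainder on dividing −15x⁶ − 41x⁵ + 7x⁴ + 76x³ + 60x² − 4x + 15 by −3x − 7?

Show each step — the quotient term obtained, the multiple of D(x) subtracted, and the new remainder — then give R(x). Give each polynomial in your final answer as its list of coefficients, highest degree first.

R = [8]

Step 1: lead(−15x⁶ − 41x⁵ + 7x⁴ + 76x³ + 60x² − 4x + 15) ÷ lead(D) = −15x⁶ ÷ −3x = 5x⁵. Subtract (5x⁵)·D = −15x⁶ − 35x⁵. Remainder: −6x⁵ + 7x⁴ + 76x³ + 60x² − 4x + 15.
Step 2: lead(−6x⁵ + 7x⁴ + 76x³ + 60x² − 4x + 15) ÷ lead(D) = −6x⁵ ÷ −3x = 2x⁴. Subtract (2x⁴)·D = −6x⁵ − 14x⁴. Remainder: 21x⁴ + 76x³ + 60x² − 4x + 15.
Step 3: lead(21x⁴ + 76x³ + 60x² − 4x + 15) ÷ lead(D) = 21x⁴ ÷ −3x = −7x³. Subtract (−7x³)·D = 21x⁴ + 49x³. Remainder: 27x³ + 60x² − 4x + 15.
Step 4: lead(27x³ + 60x² − 4x + 15) ÷ lead(D) = 27x³ ÷ −3x = −9x². Subtract (−9x²)·D = 27x³ + 63x². Remainder: −3x² − 4x + 15.
Step 5: lead(−3x² − 4x + 15) ÷ lead(D) = −3x² ÷ −3x = x. Subtract (x)·D = −3x² − 7x. Remainder: 3x + 15.
Step 6: lead(3x + 15) ÷ lead(D) = 3x ÷ −3x = −1. Subtract (−1)·D = 3x + 7. Remainder: 8.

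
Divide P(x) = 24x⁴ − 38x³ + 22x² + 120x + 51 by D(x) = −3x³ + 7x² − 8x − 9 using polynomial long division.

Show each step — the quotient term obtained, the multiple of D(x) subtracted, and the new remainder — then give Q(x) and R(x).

Q(x) = −8x − 6; R(x) = −3

Step 1: lead(24x⁴ − 38x³ + 22x² + 120x + 51) ÷ lead(D) = 24x⁴ ÷ −3x³ = −8x. Subtract (−8x)·D = 24x⁴ − 56x³ + 64x² + 72x. Remainder: 18x³ − 42x² + 48x + 51.
Step 2: lead(18x³ − 42x² + 48x + 51) ÷ lead(D) = 18x³ ÷ −3x³ = −6. Subtract (−6)·D = 18x³ − 42x² + 48x + 54. Remainder: −3.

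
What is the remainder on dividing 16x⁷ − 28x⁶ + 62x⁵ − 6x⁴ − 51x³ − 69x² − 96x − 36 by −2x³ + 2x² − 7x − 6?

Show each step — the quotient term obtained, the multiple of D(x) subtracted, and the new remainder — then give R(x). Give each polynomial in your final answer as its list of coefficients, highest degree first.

R = [0]

Step 1: lead(16x⁷ − 28x⁶ + 62x⁵ − 6x⁴ − 51x³ − 69x² − 96x − 36) ÷ lead(D) = 16x⁷ ÷ −2x³ = −8x⁴. Subtract (−8x⁴)·D = 16x⁷ − 16x⁶ + 56x⁵ + 48x⁴. Remainder: −12x⁶ + 6x⁵ − 54x⁴ − 51x³ − 69x² − 96x − 36.
Step 2: lead(−12x⁶ + 6x⁵ − 54x⁴ − 51x³ − 69x² − 96x − 36) ÷ lead(D) = −12x⁶ ÷ −2x³ = 6x³. Subtract (6x³)·D = −12x⁶ + 12x⁵ − 42x⁴ − 36x³. Remainder: −6x⁵ − 12x⁴ − 15x³ − 69x² − 96x − 36.
Step 3: lead(−6x⁵ − 12x⁴ − 15x³ − 69x² − 96x − 36) ÷ lead(D) = −6x⁵ ÷ −2x³ = 3x². Subtract (3x²)·D = −6x⁵ + 6x⁴ − 21x³ − 18x². Remainder: −18x⁴ + 6x³ − 51x² − 96x − 36.
Step 4: lead(−18x⁴ + 6x³ − 51x² − 96x − 36) ÷ lead(D) = −18x⁴ ÷ −2x³ = 9x. Subtract (9x)·D = −18x⁴ + 18x³ − 63x² − 54x. Remainder: −12x³ + 12x² − 42x − 36.
Step 5: lead(−12x³ + 12x² − 42x − 36) ÷ lead(D) = −12x³ ÷ −2x³ = 6. Subtract (6)·D = −12x³ + 12x² − 42x − 36. Remainder: 0.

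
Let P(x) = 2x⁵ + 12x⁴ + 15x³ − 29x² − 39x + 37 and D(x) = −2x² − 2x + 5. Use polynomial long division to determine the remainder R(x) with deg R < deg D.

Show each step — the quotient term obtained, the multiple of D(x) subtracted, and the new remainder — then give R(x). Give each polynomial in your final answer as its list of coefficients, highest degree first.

R = [2]

Step 1: lead(2x⁵ + 12x⁴ + 15x³ − 29x² − 39x + 37) ÷ lead(D) = 2x⁵ ÷ −2x² = −x³. Subtract (−x³)·D = 2x⁵ + 2x⁴ − 5x³. Remainder: 10x⁴ + 20x³ − 29x² − 39x + 37.
Step 2: lead(10x⁴ + 20x³ − 29x² − 39x + 37) ÷ lead(D) = 10x⁴ ÷ −2x² = −5x². Subtract (−5x²)·D = 10x⁴ + 10x³ − 25x². Remainder: 10x³ − 4x² − 39x + 37.
Step 3: lead(10x³ − 4x² − 39x + 37) ÷ lead(D) = 10x³ ÷ −2x² = −5x. Subtract (−5x)·D = 10x³ + 10x² − 25x. Remainder: −14x² − 14x + 37.
Step 4: lead(−14x² − 14x + 37) ÷ lead(D) = −14x² ÷ −2x² = 7. Subtract (7)·D = −14x² − 14x + 35. Remainder: 2.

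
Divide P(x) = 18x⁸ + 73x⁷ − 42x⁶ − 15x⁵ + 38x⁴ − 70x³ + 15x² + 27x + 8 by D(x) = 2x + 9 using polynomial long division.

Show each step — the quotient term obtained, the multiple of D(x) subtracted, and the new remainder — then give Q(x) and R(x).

Q(x) = 9x⁷ − 4x⁶ − 3x⁵ + 6x⁴ − 8x³ + x² + 3x; R(x) = 8

Step 1: lead(18x⁸ + 73x⁷ − 42x⁶ − 15x⁵ + 38x⁴ − 70x³ + 15x² + 27x + 8) ÷ lead(D) = 18x⁸ ÷ 2x = 9x⁷. Subtract (9x⁷)·D = 18x⁸ + 81x⁷. Remainder: −8x⁷ − 42x⁶ − 15x⁵ + 38x⁴ − 70x³ + 15x² + 27x + 8.
Step 2: lead(−8x⁷ − 42x⁶ − 15x⁵ + 38x⁴ − 70x³ + 15x² + 27x + 8) ÷ lead(D) = −8x⁷ ÷ 2x = −4x⁶. Subtract (−4x⁶)·D = −8x⁷ − 36x⁶. Remainder: −6x⁶ − 15x⁵ + 38x⁴ − 70x³ + 15x² + 27x + 8.
Step 3: lead(−6x⁶ − 15x⁵ + 38x⁴ − 70x³ + 15x² + 27x + 8) ÷ lead(D) = −6x⁶ ÷ 2x = −3x⁵. Subtract (−3x⁵)·D = −6x⁶ − 27x⁵. Remainder: 12x⁵ + 38x⁴ − 70x³ + 15x² + 27x + 8.
Step 4: lead(12x⁵ + 38x⁴ − 70x³ + 15x² + 27x + 8) ÷ lead(D) = 12x⁵ ÷ 2x = 6x⁴. Subtract (6x⁴)·D = 12x⁵ + 54x⁴. Remainder: −16x⁴ − 70x³ + 15x² + 27x + 8.
Step 5: lead(−16x⁴ − 70x³ + 15x² + 27x + 8) ÷ lead(D) = −16x⁴ ÷ 2x = −8x³. Subtract (−8x³)·D = −16x⁴ − 72x³. Remainder: 2x³ + 15x² + 27x + 8.
Step 6: lead(2x³ + 15x² + 27x + 8) ÷ lead(D) = 2x³ ÷ 2x = x². Subtract (x²)·D = 2x³ + 9x². Remainder: 6x² + 27x + 8.
Step 7: lead(6x² + 27x + 8) ÷ lead(D) = 6x² ÷ 2x = 3x. Subtract (3x)·D = 6x² + 27x. Remainder: 8.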